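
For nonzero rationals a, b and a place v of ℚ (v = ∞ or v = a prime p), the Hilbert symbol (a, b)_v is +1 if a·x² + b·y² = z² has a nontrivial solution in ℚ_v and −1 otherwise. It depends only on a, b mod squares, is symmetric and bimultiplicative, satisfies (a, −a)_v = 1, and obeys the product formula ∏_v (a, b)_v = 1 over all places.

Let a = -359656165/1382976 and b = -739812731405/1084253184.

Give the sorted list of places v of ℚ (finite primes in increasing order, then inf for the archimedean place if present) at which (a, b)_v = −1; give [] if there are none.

(a, b) ≡ (-85, -5) mod (ℚ^×)²; places V = {2, 3, 5, 7, 11, 17, ∞}.
(a,b)_7: α=-4, u≡3; β=-6, v≡2 (mod 7); (3|7)=-1, (2|7)=+1; sign (−1)^0·-1^-6·+1^-4 = +1.
(a,b)_∞: sgn(-85)=−, sgn(-5)=−, so -1.
(a,b)_17: α=3, u≡11; β=4, v≡11 (mod 17); (11|17)=-1, (11|17)=-1; sign (−1)^0·-1^4·-1^3 = -1.
(a,b)_11: α=4, u≡9; β=6, v≡7 (mod 11); (9|11)=+1, (7|11)=-1; sign (−1)^0·+1^6·-1^4 = +1.
(a,b)_2: α=-6, β=-10; u≡3, v≡3 (mod 8); ε(u)ε(v)=1·1, αω(v)=-6·1, βω(u)=-10·1; sum ≡ 1  ⇒  -1.
(a,b)_5: α=1, u≡2; β=1, v≡1 (mod 5); (2|5)=-1, (1|5)=+1; sign (−1)^0·-1^1·+1^1 = -1.
(a,b)_3: α=-2, u≡2; β=-2, v≡1 (mod 3); (2|3)=-1, (1|3)=+1; sign (−1)^0·-1^-2·+1^-2 = +1.
|Ram(-85, -5)| = 4, even; anisotropic at {2, 5, 17, ∞}.

[2, 5, 17, inf]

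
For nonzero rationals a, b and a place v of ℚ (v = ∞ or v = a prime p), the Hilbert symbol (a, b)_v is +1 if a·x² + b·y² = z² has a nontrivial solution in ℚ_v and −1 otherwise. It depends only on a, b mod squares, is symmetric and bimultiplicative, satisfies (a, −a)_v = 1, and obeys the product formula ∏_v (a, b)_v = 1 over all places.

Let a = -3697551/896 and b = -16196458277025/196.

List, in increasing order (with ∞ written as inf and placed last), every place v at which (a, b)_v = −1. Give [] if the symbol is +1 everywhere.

[2, 11, 13, 17, 19, inf]

(a, b) ≡ (-34034, -969) mod (ℚ^×)²; places V = {2, 3, 5, 7, 11, 13, 17, 19, ∞}.
(a,b)_11: α=1, u≡6; β=0, v≡2 (mod 11); (6|11)=-1, (2|11)=-1; sign (−1)^0·-1^0·-1^1 = -1.
(a,b)_17: α=1, u≡1; β=3, v≡10 (mod 17); (1|17)=+1, (10|17)=-1; sign (−1)^0·+1^3·-1^1 = -1.
(a,b)_3: α=2, u≡1; β=5, v≡1 (mod 3); (1|3)=+1, (1|3)=+1; sign (−1)^0·+1^5·+1^2 = +1.
(a,b)_13: α=3, u≡6; β=4, v≡11 (mod 13); (6|13)=-1, (11|13)=-1; sign (−1)^0·-1^4·-1^3 = -1.
(a,b)_5: α=0, u≡4; β=2, v≡4 (mod 5); (4|5)=+1, (4|5)=+1; sign (−1)^0·+1^2·+1^0 = +1.
(a,b)_2: α=-7, β=-2; u≡7, v≡7 (mod 8); ε(u)ε(v)=1·1, αω(v)=-7·0, βω(u)=-2·0; sum ≡ 1  ⇒  -1.
(a,b)_19: α=0, u≡13; β=1, v≡5 (mod 19); (13|19)=-1, (5|19)=+1; sign (−1)^0·-1^1·+1^0 = -1.
(a,b)_∞: sgn(-34034)=−, sgn(-969)=−, so -1.
(a,b)_7: α=-1, u≡5; β=-2, v≡4 (mod 7); (5|7)=-1, (4|7)=+1; sign (−1)^0·-1^-2·+1^-1 = +1.
Ram(-34034, -969) = {2, 11, 13, 17, 19, ∞}; no ℚ_2-point on the conic.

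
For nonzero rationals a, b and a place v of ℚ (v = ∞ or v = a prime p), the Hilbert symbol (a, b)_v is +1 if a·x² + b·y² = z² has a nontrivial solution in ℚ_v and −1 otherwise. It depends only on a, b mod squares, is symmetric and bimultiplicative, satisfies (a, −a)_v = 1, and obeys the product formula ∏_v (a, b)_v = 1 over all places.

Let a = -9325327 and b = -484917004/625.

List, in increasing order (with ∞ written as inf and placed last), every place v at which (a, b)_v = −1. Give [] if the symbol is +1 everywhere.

[13, 23, 41, inf]

Mod squares: a ≡ -9325327, b ≡ -121229251. Check v ∈ {∞, 2, 5, 11, 13, 23, 29, 31, 41}.
v=41: a=41^1·(≡21), b=41^1·(≡19) mod 41; (21|41)=+1, (19|41)=-1; (−1)^{1·1·20}·(+1)^1·(-1)^1 = -1.
v=11: a=11^1·(≡2), b=11^1·(≡3) mod 11; (2|11)=-1, (3|11)=+1; (−1)^{1·1·5}·(-1)^1·(+1)^1 = +1.
v=∞: -9325327 < 0 and -121229251 < 0  ⇒  (a,b)_∞ = -1.
v=2: v_2(a)=0, v_2(b)=2; units ≡ 1, 5 (mod 8); ε·ε+αω+βω = 0·0+0·1+2·0 ≡ 0  ⇒  (a,b)_2 = +1.
v=5: a=5^0·(≡3), b=5^-4·(≡1) mod 5; (3|5)=-1, (1|5)=+1; (−1)^{0·-4·2}·(-1)^-4·(+1)^0 = +1.
v=29: a=29^1·(≡18), b=29^1·(≡15) mod 29; (18|29)=-1, (15|29)=-1; (−1)^{1·1·14}·(-1)^1·(-1)^1 = +1.
v=23: a=23^1·(≡18), b=23^1·(≡4) mod 23; (18|23)=+1, (4|23)=+1; (−1)^{1·1·11}·(+1)^1·(+1)^1 = -1.
v=31: a=31^1·(≡7), b=31^1·(≡17) mod 31; (7|31)=+1, (17|31)=-1; (−1)^{1·1·15}·(+1)^1·(-1)^1 = +1.
v=13: a=13^0·(≡2), b=13^1·(≡8) mod 13; (2|13)=-1, (8|13)=-1; (−1)^{0·1·6}·(-1)^1·(-1)^0 = -1.
(-9325327, -121229251 / ℚ) ramifies at {13, 23, 41, ∞}: a division algebra.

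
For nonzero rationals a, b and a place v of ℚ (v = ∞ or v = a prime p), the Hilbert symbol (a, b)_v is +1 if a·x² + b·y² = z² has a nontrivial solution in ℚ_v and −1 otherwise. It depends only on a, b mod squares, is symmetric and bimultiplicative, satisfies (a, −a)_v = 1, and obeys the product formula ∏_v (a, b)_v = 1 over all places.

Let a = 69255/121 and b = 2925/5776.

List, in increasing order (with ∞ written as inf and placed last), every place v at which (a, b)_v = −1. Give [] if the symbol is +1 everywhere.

[5, 19]

(a, b) ≡ (95, 13) mod (ℚ^×)²; places V = {2, 3, 5, 11, 13, 19, ∞}.
(a,b)_13: α=0, u≡1; β=1, v≡1 (mod 13); (1|13)=+1, (1|13)=+1; sign (−1)^0·+1^1·+1^0 = +1.
(a,b)_11: α=-2, u≡10; β=0, v≡10 (mod 11); (10|11)=-1, (10|11)=-1; sign (−1)^0·-1^0·-1^-2 = +1.
(a,b)_19: α=1, u≡5; β=-2, v≡13 (mod 19); (5|19)=+1, (13|19)=-1; sign (−1)^0·+1^-2·-1^1 = -1.
(a,b)_5: α=1, u≡1; β=2, v≡2 (mod 5); (1|5)=+1, (2|5)=-1; sign (−1)^0·+1^2·-1^1 = -1.
(a,b)_2: α=0, β=-4; u≡7, v≡5 (mod 8); ε(u)ε(v)=1·0, αω(v)=0·1, βω(u)=-4·0; sum ≡ 0  ⇒  +1.
(a,b)_∞: sgn(95)=+, sgn(13)=+, so +1.
(a,b)_3: α=6, u≡2; β=2, v≡1 (mod 3); (2|3)=-1, (1|3)=+1; sign (−1)^0·-1^2·+1^6 = +1.
(95, 13 / ℚ) ramifies at {5, 19}: a division algebra.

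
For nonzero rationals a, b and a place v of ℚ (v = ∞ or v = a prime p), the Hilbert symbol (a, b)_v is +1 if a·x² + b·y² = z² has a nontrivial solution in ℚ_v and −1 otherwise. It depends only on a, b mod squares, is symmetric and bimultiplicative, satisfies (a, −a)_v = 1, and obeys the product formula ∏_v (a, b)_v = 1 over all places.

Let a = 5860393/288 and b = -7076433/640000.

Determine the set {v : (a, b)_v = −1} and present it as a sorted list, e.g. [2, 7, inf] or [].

(a, b) ≡ (96866, -273) mod (ℚ^×)²; places V = {2, 3, 5, 7, 11, 13, 17, 23, 37, ∞}.
(a,b)_7: α=1, u≡6; β=3, v≡3 (mod 7); (6|7)=-1, (3|7)=-1; sign (−1)^1·-1^3·-1^1 = -1.
(a,b)_13: α=0, u≡3; β=1, v≡6 (mod 13); (3|13)=+1, (6|13)=-1; sign (−1)^0·+1^1·-1^0 = +1.
(a,b)_∞: sgn(96866)=+, sgn(-273)=−, so +1.
(a,b)_2: α=-5, β=-10; u≡1, v≡7 (mod 8); ε(u)ε(v)=0·1, αω(v)=-5·0, βω(u)=-10·0; sum ≡ 0  ⇒  +1.
(a,b)_5: α=0, u≡1; β=-4, v≡3 (mod 5); (1|5)=+1, (3|5)=-1; sign (−1)^0·+1^-4·-1^0 = +1.
(a,b)_23: α=0, u≡9; β=2, v≡16 (mod 23); (9|23)=+1, (16|23)=+1; sign (−1)^0·+1^2·+1^0 = +1.
(a,b)_37: α=1, u≡1; β=0, v≡17 (mod 37); (1|37)=+1, (17|37)=-1; sign (−1)^0·+1^0·-1^1 = -1.
(a,b)_11: α=3, u≡7; β=0, v≡6 (mod 11); (7|11)=-1, (6|11)=-1; sign (−1)^0·-1^0·-1^3 = -1.
(a,b)_17: α=1, u≡14; β=0, v≡4 (mod 17); (14|17)=-1, (4|17)=+1; sign (−1)^0·-1^0·+1^1 = +1.
(a,b)_3: α=-2, u≡2; β=1, v≡2 (mod 3); (2|3)=-1, (2|3)=-1; sign (−1)^0·-1^1·-1^-2 = -1.
(96866, -273 / ℚ) ramifies at {3, 7, 11, 37}: a division algebra.

[3, 7, 11, 37]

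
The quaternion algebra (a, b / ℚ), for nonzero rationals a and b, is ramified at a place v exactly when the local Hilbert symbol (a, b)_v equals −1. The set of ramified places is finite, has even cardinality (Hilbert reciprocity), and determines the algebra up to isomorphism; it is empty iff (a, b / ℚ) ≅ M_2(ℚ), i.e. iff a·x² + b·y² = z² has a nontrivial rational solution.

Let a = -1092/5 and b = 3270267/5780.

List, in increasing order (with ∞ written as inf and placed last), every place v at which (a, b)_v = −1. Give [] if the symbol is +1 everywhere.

[2, 3, 11, 13]

(a, b) ≡ (-1365, 15015) mod (ℚ^×)²; places V = {2, 3, 5, 7, 11, 13, 17, ∞}.
(a,b)_3: α=1, u≡1; β=3, v≡1 (mod 3); (1|3)=+1, (1|3)=+1; sign (−1)^1·+1^3·+1^1 = -1.
(a,b)_17: α=0, u≡6; β=-2, v≡15 (mod 17); (6|17)=-1, (15|17)=+1; sign (−1)^0·-1^-2·+1^0 = +1.
(a,b)_∞: sgn(-1365)=−, sgn(15015)=+, so +1.
(a,b)_2: α=2, β=-2; u≡3, v≡7 (mod 8); ε(u)ε(v)=1·1, αω(v)=2·0, βω(u)=-2·1; sum ≡ 1  ⇒  -1.
(a,b)_7: α=1, u≡1; β=1, v≡3 (mod 7); (1|7)=+1, (3|7)=-1; sign (−1)^1·+1^1·-1^1 = +1.
(a,b)_5: α=-1, u≡3; β=-1, v≡2 (mod 5); (3|5)=-1, (2|5)=-1; sign (−1)^0·-1^-1·-1^-1 = +1.
(a,b)_13: α=1, u≡4; β=1, v≡6 (mod 13); (4|13)=+1, (6|13)=-1; sign (−1)^0·+1^1·-1^1 = -1.
(a,b)_11: α=0, u≡6; β=3, v≡3 (mod 11); (6|11)=-1, (3|11)=+1; sign (−1)^0·-1^3·+1^0 = -1.
Ram(-1365, 15015) = {2, 3, 11, 13}; no ℚ_2-point on the conic.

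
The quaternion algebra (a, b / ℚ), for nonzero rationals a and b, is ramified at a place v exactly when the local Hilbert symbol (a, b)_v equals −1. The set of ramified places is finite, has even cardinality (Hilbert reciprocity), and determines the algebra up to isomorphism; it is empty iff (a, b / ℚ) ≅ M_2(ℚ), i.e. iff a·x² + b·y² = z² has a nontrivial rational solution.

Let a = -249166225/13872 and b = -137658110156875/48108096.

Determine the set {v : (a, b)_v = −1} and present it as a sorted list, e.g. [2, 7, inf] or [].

Mod squares: a ≡ -3, b ≡ -451. Check v ∈ {∞, 2, 3, 5, 7, 11, 17, 41}.
v=∞: -3 < 0 and -451 < 0  ⇒  (a,b)_∞ = -1.
v=11: a=11^2·(≡8), b=11^3·(≡1) mod 11; (8|11)=-1, (1|11)=+1; (−1)^{2·3·5}·(-1)^3·(+1)^2 = -1.
v=2: v_2(a)=-4, v_2(b)=-6; units ≡ 5, 5 (mod 8); ε·ε+αω+βω = 0·0+-4·1+-6·1 ≡ 0  ⇒  (a,b)_2 = +1.
v=17: a=17^-2·(≡10), b=17^-4·(≡16) mod 17; (10|17)=-1, (16|17)=+1; (−1)^{-2·-4·8}·(-1)^-4·(+1)^-2 = +1.
v=3: a=3^-1·(≡2), b=3^-2·(≡2) mod 3; (2|3)=-1, (2|3)=-1; (−1)^{-1·-2·1}·(-1)^-2·(-1)^-1 = -1.
v=7: a=7^2·(≡4), b=7^4·(≡2) mod 7; (4|7)=+1, (2|7)=+1; (−1)^{2·4·3}·(+1)^4·(+1)^2 = +1.
v=41: a=41^2·(≡11), b=41^3·(≡38) mod 41; (11|41)=-1, (38|41)=-1; (−1)^{2·3·20}·(-1)^3·(-1)^2 = -1.
v=5: a=5^2·(≡3), b=5^4·(≡4) mod 5; (3|5)=-1, (4|5)=+1; (−1)^{2·4·2}·(-1)^4·(+1)^2 = +1.
|Ram(-3, -451)| = 4, even; anisotropic at {3, 11, 41, ∞}.

[3, 11, 41, inf]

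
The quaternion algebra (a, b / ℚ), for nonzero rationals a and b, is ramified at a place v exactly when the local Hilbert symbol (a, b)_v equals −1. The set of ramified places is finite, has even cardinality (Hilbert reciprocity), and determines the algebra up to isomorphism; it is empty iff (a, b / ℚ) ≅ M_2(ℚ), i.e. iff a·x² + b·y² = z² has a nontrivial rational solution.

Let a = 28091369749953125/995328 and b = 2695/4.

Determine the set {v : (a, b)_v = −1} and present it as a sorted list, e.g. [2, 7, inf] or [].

(a, b) ≡ (1311, 55) mod (ℚ^×)²; places V = {2, 3, 5, 7, 11, 17, 19, 23, ∞}.
(a,b)_19: α=1, u≡15; β=0, v≡4 (mod 19); (15|19)=-1, (4|19)=+1; sign (−1)^0·-1^0·+1^1 = +1.
(a,b)_23: α=1, u≡7; β=0, v≡1 (mod 23); (7|23)=-1, (1|23)=+1; sign (−1)^0·-1^0·+1^1 = +1.
(a,b)_17: α=2, u≡2; β=0, v≡15 (mod 17); (2|17)=+1, (15|17)=+1; sign (−1)^0·+1^0·+1^2 = +1.
(a,b)_7: α=6, u≡1; β=2, v≡5 (mod 7); (1|7)=+1, (5|7)=-1; sign (−1)^0·+1^2·-1^6 = +1.
(a,b)_2: α=-12, β=-2; u≡7, v≡7 (mod 8); ε(u)ε(v)=1·1, αω(v)=-12·0, βω(u)=-2·0; sum ≡ 1  ⇒  -1.
(a,b)_3: α=-5, u≡2; β=0, v≡1 (mod 3); (2|3)=-1, (1|3)=+1; sign (−1)^0·-1^0·+1^-5 = +1.
(a,b)_11: α=2, u≡10; β=1, v≡9 (mod 11); (10|11)=-1, (9|11)=+1; sign (−1)^0·-1^1·+1^2 = -1.
(a,b)_∞: sgn(1311)=+, sgn(55)=+, so +1.
(a,b)_5: α=6, u≡4; β=1, v≡1 (mod 5); (4|5)=+1, (1|5)=+1; sign (−1)^0·+1^1·+1^6 = +1.
(1311, 55 / ℚ) ramifies at {2, 11}: a division algebra.

[2, 11]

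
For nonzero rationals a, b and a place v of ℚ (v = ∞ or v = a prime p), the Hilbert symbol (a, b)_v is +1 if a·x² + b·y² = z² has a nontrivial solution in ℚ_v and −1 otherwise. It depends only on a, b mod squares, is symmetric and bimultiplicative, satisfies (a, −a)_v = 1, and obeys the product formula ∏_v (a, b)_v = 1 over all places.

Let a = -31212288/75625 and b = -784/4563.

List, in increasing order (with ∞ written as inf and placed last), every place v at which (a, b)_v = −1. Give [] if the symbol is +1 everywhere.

Mod squares: a ≡ -13547, b ≡ -3. Check v ∈ {∞, 2, 3, 5, 7, 11, 13, 19, 23, 31}.
v=3: a=3^2·(≡1), b=3^-3·(≡2) mod 3; (1|3)=+1, (2|3)=-1; (−1)^{2·-3·1}·(+1)^-3·(-1)^2 = +1.
v=23: a=23^1·(≡13), b=23^0·(≡10) mod 23; (13|23)=+1, (10|23)=-1; (−1)^{1·0·11}·(+1)^0·(-1)^1 = -1.
v=19: a=19^1·(≡9), b=19^0·(≡11) mod 19; (9|19)=+1, (11|19)=+1; (−1)^{1·0·9}·(+1)^0·(+1)^1 = +1.
v=13: a=13^0·(≡9), b=13^-2·(≡9) mod 13; (9|13)=+1, (9|13)=+1; (−1)^{0·-2·6}·(+1)^-2·(+1)^0 = +1.
v=5: a=5^-4·(≡2), b=5^0·(≡2) mod 5; (2|5)=-1, (2|5)=-1; (−1)^{-4·0·2}·(-1)^0·(-1)^-4 = +1.
v=11: a=11^-2·(≡4), b=11^0·(≡7) mod 11; (4|11)=+1, (7|11)=-1; (−1)^{-2·0·5}·(+1)^0·(-1)^-2 = +1.
v=7: a=7^0·(≡3), b=7^2·(≡2) mod 7; (3|7)=-1, (2|7)=+1; (−1)^{0·2·3}·(-1)^2·(+1)^0 = +1.
v=2: v_2(a)=8, v_2(b)=4; units ≡ 5, 5 (mod 8); ε·ε+αω+βω = 0·0+8·1+4·1 ≡ 0  ⇒  (a,b)_2 = +1.
v=31: a=31^1·(≡2), b=31^0·(≡14) mod 31; (2|31)=+1, (14|31)=+1; (−1)^{1·0·15}·(+1)^0·(+1)^1 = +1.
v=∞: -13547 < 0 and -3 < 0  ⇒  (a,b)_∞ = -1.
Ram(-13547, -3) = {23, ∞}; no ℚ_23-point on the conic.

[23, inf]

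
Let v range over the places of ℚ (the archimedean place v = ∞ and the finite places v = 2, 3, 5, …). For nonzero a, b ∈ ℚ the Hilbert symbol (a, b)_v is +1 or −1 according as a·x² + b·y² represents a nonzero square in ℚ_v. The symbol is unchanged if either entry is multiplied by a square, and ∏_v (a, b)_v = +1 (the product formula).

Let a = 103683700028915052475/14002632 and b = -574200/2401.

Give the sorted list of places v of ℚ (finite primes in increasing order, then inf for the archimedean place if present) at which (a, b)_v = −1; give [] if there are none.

[2, 19]

Mod squares: a ≡ 4739702, b ≡ -638. Check v ∈ {∞, 2, 3, 5, 7, 11, 13, 17, 19, 23, 29}.
v=2: v_2(a)=-3, v_2(b)=3; units ≡ 3, 1 (mod 8); ε·ε+αω+βω = 1·0+-3·0+3·1 ≡ 1  ⇒  (a,b)_2 = -1.
v=29: a=29^5·(≡6), b=29^1·(≡23) mod 29; (6|29)=+1, (23|29)=+1; (−1)^{5·1·14}·(+1)^1·(+1)^5 = +1.
v=3: a=3^-6·(≡2), b=3^2·(≡1) mod 3; (2|3)=-1, (1|3)=+1; (−1)^{-6·2·1}·(-1)^2·(+1)^-6 = +1.
v=7: a=7^-4·(≡2), b=7^-4·(≡3) mod 7; (2|7)=+1, (3|7)=-1; (−1)^{-4·-4·3}·(+1)^-4·(-1)^-4 = +1.
v=19: a=19^1·(≡16), b=19^0·(≡8) mod 19; (16|19)=+1, (8|19)=-1; (−1)^{1·0·9}·(+1)^0·(-1)^1 = -1.
v=13: a=13^2·(≡11), b=13^0·(≡4) mod 13; (11|13)=-1, (4|13)=+1; (−1)^{2·0·6}·(-1)^0·(+1)^2 = +1.
v=11: a=11^5·(≡3), b=11^1·(≡2) mod 11; (3|11)=+1, (2|11)=-1; (−1)^{5·1·5}·(+1)^1·(-1)^5 = +1.
v=17: a=17^1·(≡11), b=17^0·(≡15) mod 17; (11|17)=-1, (15|17)=+1; (−1)^{1·0·8}·(-1)^0·(+1)^1 = +1.
v=23: a=23^1·(≡11), b=23^0·(≡2) mod 23; (11|23)=-1, (2|23)=+1; (−1)^{1·0·11}·(-1)^0·(+1)^1 = +1.
v=∞: 4739702 > 0 and -638 < 0  ⇒  (a,b)_∞ = +1.
v=5: a=5^2·(≡2), b=5^2·(≡2) mod 5; (2|5)=-1, (2|5)=-1; (−1)^{2·2·2}·(-1)^2·(-1)^2 = +1.
Ram(4739702, -638) = {2, 19}; no ℚ_2-point on the conic.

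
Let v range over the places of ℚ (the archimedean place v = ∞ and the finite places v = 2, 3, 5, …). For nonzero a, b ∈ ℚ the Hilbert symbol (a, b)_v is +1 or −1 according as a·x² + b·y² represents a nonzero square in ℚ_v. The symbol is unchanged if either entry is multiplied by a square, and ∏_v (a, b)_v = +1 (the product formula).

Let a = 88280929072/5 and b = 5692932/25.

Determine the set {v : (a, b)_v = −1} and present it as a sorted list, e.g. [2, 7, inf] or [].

[5, 7, 19, 41]

(a, b) ≡ (16411535, 158137) mod (ℚ^×)²; places V = {2, 3, 5, 7, 19, 23, 29, 37, 41, ∞}.
(a,b)_19: α=1, u≡11; β=1, v≡6 (mod 19); (11|19)=+1, (6|19)=+1; sign (−1)^1·+1^1·+1^1 = -1.
(a,b)_3: α=0, u≡2; β=2, v≡1 (mod 3); (2|3)=-1, (1|3)=+1; sign (−1)^0·-1^2·+1^0 = +1.
(a,b)_∞: sgn(16411535)=+, sgn(158137)=+, so +1.
(a,b)_2: α=4, β=2; u≡7, v≡1 (mod 8); ε(u)ε(v)=1·0, αω(v)=4·0, βω(u)=2·0; sum ≡ 0  ⇒  +1.
(a,b)_7: α=1, u≡1; β=1, v≡4 (mod 7); (1|7)=+1, (4|7)=+1; sign (−1)^1·+1^1·+1^1 = -1.
(a,b)_29: α=1, u≡7; β=1, v≡20 (mod 29); (7|29)=+1, (20|29)=+1; sign (−1)^0·+1^1·+1^1 = +1.
(a,b)_41: α=2, u≡27; β=1, v≡24 (mod 41); (27|41)=-1, (24|41)=-1; sign (−1)^0·-1^1·-1^2 = -1.
(a,b)_5: α=-1, u≡2; β=-2, v≡2 (mod 5); (2|5)=-1, (2|5)=-1; sign (−1)^0·-1^-2·-1^-1 = -1.
(a,b)_23: α=1, u≡3; β=0, v≡9 (mod 23); (3|23)=+1, (9|23)=+1; sign (−1)^0·+1^0·+1^1 = +1.
(a,b)_37: α=1, u≡9; β=0, v≡3 (mod 37); (9|37)=+1, (3|37)=+1; sign (−1)^0·+1^0·+1^1 = +1.
Ram(16411535, 158137) = {5, 7, 19, 41}; no ℚ_5-point on the conic.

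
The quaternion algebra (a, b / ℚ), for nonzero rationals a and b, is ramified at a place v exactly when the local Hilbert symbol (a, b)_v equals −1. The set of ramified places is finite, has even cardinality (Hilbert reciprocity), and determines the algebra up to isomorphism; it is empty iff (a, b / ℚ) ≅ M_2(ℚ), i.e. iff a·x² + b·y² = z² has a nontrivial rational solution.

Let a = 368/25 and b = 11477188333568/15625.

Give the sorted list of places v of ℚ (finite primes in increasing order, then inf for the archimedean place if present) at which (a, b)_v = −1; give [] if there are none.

(a, b) ≡ (23, 10013) mod (ℚ^×)²; places V = {2, 5, 17, 19, 23, 31, ∞}.
(a,b)_5: α=-2, u≡3; β=-6, v≡3 (mod 5); (3|5)=-1, (3|5)=-1; sign (−1)^0·-1^-6·-1^-2 = +1.
(a,b)_19: α=0, u≡17; β=1, v≡8 (mod 19); (17|19)=+1, (8|19)=-1; sign (−1)^0·+1^1·-1^0 = +1.
(a,b)_2: α=4, β=12; u≡7, v≡5 (mod 8); ε(u)ε(v)=1·0, αω(v)=4·1, βω(u)=12·0; sum ≡ 0  ⇒  +1.
(a,b)_17: α=0, u≡12; β=1, v≡12 (mod 17); (12|17)=-1, (12|17)=-1; sign (−1)^0·-1^1·-1^0 = -1.
(a,b)_∞: sgn(23)=+, sgn(10013)=+, so +1.
(a,b)_31: α=0, u≡11; β=1, v≡22 (mod 31); (11|31)=-1, (22|31)=-1; sign (−1)^0·-1^1·-1^0 = -1.
(a,b)_23: α=1, u≡8; β=4, v≡2 (mod 23); (8|23)=+1, (2|23)=+1; sign (−1)^0·+1^4·+1^1 = +1.
(23, 10013 / ℚ) ramifies at {17, 31}: a division algebra.

[17, 31]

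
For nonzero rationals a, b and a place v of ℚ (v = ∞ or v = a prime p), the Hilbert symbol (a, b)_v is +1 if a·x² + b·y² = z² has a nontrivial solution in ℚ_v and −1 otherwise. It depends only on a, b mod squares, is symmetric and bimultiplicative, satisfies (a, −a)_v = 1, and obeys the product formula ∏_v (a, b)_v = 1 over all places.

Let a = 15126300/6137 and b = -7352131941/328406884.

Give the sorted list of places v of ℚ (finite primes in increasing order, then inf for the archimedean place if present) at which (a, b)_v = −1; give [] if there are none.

[2, 3]

Mod squares: a ≡ 119, b ≡ -21. Check v ∈ {∞, 2, 3, 5, 7, 11, 13, 17, 19, 41}.
v=41: a=41^0·(≡9), b=41^-2·(≡10) mod 41; (9|41)=+1, (10|41)=+1; (−1)^{0·-2·20}·(+1)^-2·(+1)^0 = +1.
v=7: a=7^5·(≡5), b=7^3·(≡4) mod 7; (5|7)=-1, (4|7)=+1; (−1)^{5·3·3}·(-1)^3·(+1)^5 = +1.
v=19: a=19^-2·(≡9), b=19^0·(≡17) mod 19; (9|19)=+1, (17|19)=+1; (−1)^{-2·0·9}·(+1)^0·(+1)^-2 = +1.
v=11: a=11^0·(≡9), b=11^2·(≡9) mod 11; (9|11)=+1, (9|11)=+1; (−1)^{0·2·5}·(+1)^2·(+1)^0 = +1.
v=5: a=5^2·(≡1), b=5^0·(≡1) mod 5; (1|5)=+1, (1|5)=+1; (−1)^{2·0·2}·(+1)^0·(+1)^2 = +1.
v=17: a=17^-1·(≡10), b=17^-2·(≡16) mod 17; (10|17)=-1, (16|17)=+1; (−1)^{-1·-2·8}·(-1)^-2·(+1)^-1 = +1.
v=2: v_2(a)=2, v_2(b)=-2; units ≡ 7, 3 (mod 8); ε·ε+αω+βω = 1·1+2·1+-2·0 ≡ 1  ⇒  (a,b)_2 = -1.
v=3: a=3^2·(≡2), b=3^11·(≡2) mod 3; (2|3)=-1, (2|3)=-1; (−1)^{2·11·1}·(-1)^11·(-1)^2 = -1.
v=13: a=13^0·(≡7), b=13^-2·(≡6) mod 13; (7|13)=-1, (6|13)=-1; (−1)^{0·-2·6}·(-1)^-2·(-1)^0 = +1.
v=∞: 119 > 0 and -21 < 0  ⇒  (a,b)_∞ = +1.
|Ram(119, -21)| = 2, even; anisotropic at {2, 3}.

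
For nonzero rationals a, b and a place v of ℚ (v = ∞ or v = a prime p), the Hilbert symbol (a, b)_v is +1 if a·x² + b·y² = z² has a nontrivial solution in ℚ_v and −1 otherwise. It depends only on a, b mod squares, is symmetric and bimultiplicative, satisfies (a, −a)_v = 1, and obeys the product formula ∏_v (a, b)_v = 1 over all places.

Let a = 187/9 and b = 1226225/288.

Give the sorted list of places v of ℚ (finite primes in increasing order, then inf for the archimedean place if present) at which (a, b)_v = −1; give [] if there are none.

[2, 7, 11, 13]

(a, b) ≡ (187, 2002) mod (ℚ^×)²; places V = {2, 3, 5, 7, 11, 13, 17, ∞}.
(a,b)_11: α=1, u≡8; β=1, v≡6 (mod 11); (8|11)=-1, (6|11)=-1; sign (−1)^1·-1^1·-1^1 = -1.
(a,b)_2: α=0, β=-5; u≡3, v≡1 (mod 8); ε(u)ε(v)=1·0, αω(v)=0·0, βω(u)=-5·1; sum ≡ 1  ⇒  -1.
(a,b)_∞: sgn(187)=+, sgn(2002)=+, so +1.
(a,b)_17: α=1, u≡5; β=0, v≡2 (mod 17); (5|17)=-1, (2|17)=+1; sign (−1)^0·-1^0·+1^1 = +1.
(a,b)_5: α=0, u≡3; β=2, v≡3 (mod 5); (3|5)=-1, (3|5)=-1; sign (−1)^0·-1^2·-1^0 = +1.
(a,b)_3: α=-2, u≡1; β=-2, v≡1 (mod 3); (1|3)=+1, (1|3)=+1; sign (−1)^0·+1^-2·+1^-2 = +1.
(a,b)_13: α=0, u≡2; β=1, v≡5 (mod 13); (2|13)=-1, (5|13)=-1; sign (−1)^0·-1^1·-1^0 = -1.
(a,b)_7: α=0, u≡6; β=3, v≡5 (mod 7); (6|7)=-1, (5|7)=-1; sign (−1)^0·-1^3·-1^0 = -1.
(187, 2002 / ℚ) ramifies at {2, 7, 11, 13}: a division algebra.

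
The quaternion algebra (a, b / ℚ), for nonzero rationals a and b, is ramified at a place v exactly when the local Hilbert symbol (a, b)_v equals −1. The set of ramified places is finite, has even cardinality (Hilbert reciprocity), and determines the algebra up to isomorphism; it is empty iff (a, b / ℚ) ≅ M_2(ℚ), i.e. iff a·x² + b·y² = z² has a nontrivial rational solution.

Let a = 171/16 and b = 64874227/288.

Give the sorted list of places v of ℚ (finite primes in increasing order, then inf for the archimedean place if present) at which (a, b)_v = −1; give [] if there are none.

(a, b) ≡ (19, 374) mod (ℚ^×)²; places V = {2, 3, 11, 17, 19, 31, ∞}.
(a,b)_2: α=-4, β=-5; u≡3, v≡3 (mod 8); ε(u)ε(v)=1·1, αω(v)=-4·1, βω(u)=-5·1; sum ≡ 0  ⇒  +1.
(a,b)_17: α=0, u≡16; β=1, v≡12 (mod 17); (16|17)=+1, (12|17)=-1; sign (−1)^0·+1^1·-1^0 = +1.
(a,b)_19: α=1, u≡16; β=2, v≡8 (mod 19); (16|19)=+1, (8|19)=-1; sign (−1)^0·+1^2·-1^1 = -1.
(a,b)_31: α=0, u≡1; β=2, v≡16 (mod 31); (1|31)=+1, (16|31)=+1; sign (−1)^0·+1^2·+1^0 = +1.
(a,b)_∞: sgn(19)=+, sgn(374)=+, so +1.
(a,b)_3: α=2, u≡1; β=-2, v≡2 (mod 3); (1|3)=+1, (2|3)=-1; sign (−1)^0·+1^-2·-1^2 = +1.
(a,b)_11: α=0, u≡10; β=1, v≡9 (mod 11); (10|11)=-1, (9|11)=+1; sign (−1)^0·-1^1·+1^0 = -1.
(19, 374 / ℚ) ramifies at {11, 19}: a division algebra.

[11, 19]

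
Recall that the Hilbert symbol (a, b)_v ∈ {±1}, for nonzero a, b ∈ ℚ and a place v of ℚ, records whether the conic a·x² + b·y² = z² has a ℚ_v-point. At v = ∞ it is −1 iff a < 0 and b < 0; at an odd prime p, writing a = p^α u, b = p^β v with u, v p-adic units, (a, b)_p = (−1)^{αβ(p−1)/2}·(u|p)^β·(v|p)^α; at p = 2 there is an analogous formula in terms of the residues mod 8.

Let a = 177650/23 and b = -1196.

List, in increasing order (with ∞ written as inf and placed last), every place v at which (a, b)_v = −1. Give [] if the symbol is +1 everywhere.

[2, 13, 17, 23]

Mod squares: a ≡ 163438, b ≡ -299. Check v ∈ {∞, 2, 5, 11, 13, 17, 19, 23}.
v=13: a=13^0·(≡7), b=13^1·(≡12) mod 13; (7|13)=-1, (12|13)=+1; (−1)^{0·1·6}·(-1)^1·(+1)^0 = -1.
v=∞: 163438 > 0 and -299 < 0  ⇒  (a,b)_∞ = +1.
v=2: v_2(a)=1, v_2(b)=2; units ≡ 7, 5 (mod 8); ε·ε+αω+βω = 1·0+1·1+2·0 ≡ 1  ⇒  (a,b)_2 = -1.
v=23: a=23^-1·(≡21), b=23^1·(≡17) mod 23; (21|23)=-1, (17|23)=-1; (−1)^{-1·1·11}·(-1)^1·(-1)^-1 = -1.
v=17: a=17^1·(≡2), b=17^0·(≡11) mod 17; (2|17)=+1, (11|17)=-1; (−1)^{1·0·8}·(+1)^0·(-1)^1 = -1.
v=11: a=11^1·(≡2), b=11^0·(≡3) mod 11; (2|11)=-1, (3|11)=+1; (−1)^{1·0·5}·(-1)^0·(+1)^1 = +1.
v=19: a=19^1·(≡10), b=19^0·(≡1) mod 19; (10|19)=-1, (1|19)=+1; (−1)^{1·0·9}·(-1)^0·(+1)^1 = +1.
v=5: a=5^2·(≡2), b=5^0·(≡4) mod 5; (2|5)=-1, (4|5)=+1; (−1)^{2·0·2}·(-1)^0·(+1)^2 = +1.
(163438, -299 / ℚ) ramifies at {2, 13, 17, 23}: a division algebra.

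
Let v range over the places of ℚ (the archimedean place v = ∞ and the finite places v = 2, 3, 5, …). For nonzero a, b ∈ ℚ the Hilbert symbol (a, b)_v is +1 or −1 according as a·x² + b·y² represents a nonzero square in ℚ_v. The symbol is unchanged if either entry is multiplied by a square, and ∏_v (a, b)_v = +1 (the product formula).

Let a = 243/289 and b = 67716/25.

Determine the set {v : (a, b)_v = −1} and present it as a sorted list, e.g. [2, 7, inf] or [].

Mod squares: a ≡ 3, b ≡ 209. Check v ∈ {∞, 2, 3, 5, 11, 17, 19}.
v=11: a=11^0·(≡4), b=11^1·(≡6) mod 11; (4|11)=+1, (6|11)=-1; (−1)^{0·1·5}·(+1)^1·(-1)^0 = +1.
v=17: a=17^-2·(≡5), b=17^0·(≡7) mod 17; (5|17)=-1, (7|17)=-1; (−1)^{-2·0·8}·(-1)^0·(-1)^-2 = +1.
v=3: a=3^5·(≡1), b=3^4·(≡2) mod 3; (1|3)=+1, (2|3)=-1; (−1)^{5·4·1}·(+1)^4·(-1)^5 = -1.
v=∞: 3 > 0 and 209 > 0  ⇒  (a,b)_∞ = +1.
v=19: a=19^0·(≡18), b=19^1·(≡5) mod 19; (18|19)=-1, (5|19)=+1; (−1)^{0·1·9}·(-1)^1·(+1)^0 = -1.
v=5: a=5^0·(≡2), b=5^-2·(≡1) mod 5; (2|5)=-1, (1|5)=+1; (−1)^{0·-2·2}·(-1)^-2·(+1)^0 = +1.
v=2: v_2(a)=0, v_2(b)=2; units ≡ 3, 1 (mod 8); ε·ε+αω+βω = 1·0+0·0+2·1 ≡ 0  ⇒  (a,b)_2 = +1.
Ram(3, 209) = {3, 19}; no ℚ_3-point on the conic.

[3, 19]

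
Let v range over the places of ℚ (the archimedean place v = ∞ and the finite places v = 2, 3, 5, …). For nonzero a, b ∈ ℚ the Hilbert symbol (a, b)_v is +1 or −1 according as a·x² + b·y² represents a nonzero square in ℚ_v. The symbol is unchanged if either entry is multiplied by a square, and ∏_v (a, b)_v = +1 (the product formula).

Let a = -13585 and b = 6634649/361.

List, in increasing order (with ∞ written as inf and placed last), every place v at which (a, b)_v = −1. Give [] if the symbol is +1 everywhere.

[11, 13]

Mod squares: a ≡ -13585, b ≡ 161. Check v ∈ {∞, 2, 5, 7, 11, 13, 19, 23, 29}.
v=11: a=11^1·(≡8), b=11^0·(≡6) mod 11; (8|11)=-1, (6|11)=-1; (−1)^{1·0·5}·(-1)^0·(-1)^1 = -1.
v=∞: -13585 < 0 and 161 > 0  ⇒  (a,b)_∞ = +1.
v=13: a=13^1·(≡8), b=13^0·(≡6) mod 13; (8|13)=-1, (6|13)=-1; (−1)^{1·0·6}·(-1)^0·(-1)^1 = -1.
v=7: a=7^0·(≡2), b=7^3·(≡4) mod 7; (2|7)=+1, (4|7)=+1; (−1)^{0·3·3}·(+1)^3·(+1)^0 = +1.
v=2: v_2(a)=0, v_2(b)=0; units ≡ 7, 1 (mod 8); ε·ε+αω+βω = 1·0+0·0+0·0 ≡ 0  ⇒  (a,b)_2 = +1.
v=29: a=29^0·(≡16), b=29^2·(≡9) mod 29; (16|29)=+1, (9|29)=+1; (−1)^{0·2·14}·(+1)^2·(+1)^0 = +1.
v=19: a=19^1·(≡7), b=19^-2·(≡1) mod 19; (7|19)=+1, (1|19)=+1; (−1)^{1·-2·9}·(+1)^-2·(+1)^1 = +1.
v=5: a=5^1·(≡3), b=5^0·(≡4) mod 5; (3|5)=-1, (4|5)=+1; (−1)^{1·0·2}·(-1)^0·(+1)^1 = +1.
v=23: a=23^0·(≡8), b=23^1·(≡7) mod 23; (8|23)=+1, (7|23)=-1; (−1)^{0·1·11}·(+1)^1·(-1)^0 = +1.
(-13585, 161 / ℚ) ramifies at {11, 13}: a division algebra.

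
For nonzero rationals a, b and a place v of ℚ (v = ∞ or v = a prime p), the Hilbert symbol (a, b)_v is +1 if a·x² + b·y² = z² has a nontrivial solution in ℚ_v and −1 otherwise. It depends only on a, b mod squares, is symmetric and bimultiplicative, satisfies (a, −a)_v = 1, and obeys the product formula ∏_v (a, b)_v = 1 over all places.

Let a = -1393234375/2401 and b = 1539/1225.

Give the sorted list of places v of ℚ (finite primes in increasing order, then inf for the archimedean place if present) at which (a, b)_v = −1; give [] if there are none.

(a, b) ≡ (-247, 19) mod (ℚ^×)²; places V = {2, 3, 5, 7, 13, 19, ∞}.
(a,b)_19: α=3, u≡6; β=1, v≡9 (mod 19); (6|19)=+1, (9|19)=+1; sign (−1)^1·+1^1·+1^3 = -1.
(a,b)_13: α=1, u≡11; β=0, v≡6 (mod 13); (11|13)=-1, (6|13)=-1; sign (−1)^0·-1^0·-1^1 = -1.
(a,b)_7: α=-4, u≡6; β=-2, v≡5 (mod 7); (6|7)=-1, (5|7)=-1; sign (−1)^0·-1^-2·-1^-4 = +1.
(a,b)_5: α=6, u≡3; β=-2, v≡1 (mod 5); (3|5)=-1, (1|5)=+1; sign (−1)^0·-1^-2·+1^6 = +1.
(a,b)_3: α=0, u≡2; β=4, v≡1 (mod 3); (2|3)=-1, (1|3)=+1; sign (−1)^0·-1^4·+1^0 = +1.
(a,b)_∞: sgn(-247)=−, sgn(19)=+, so +1.
(a,b)_2: α=0, β=0; u≡1, v≡3 (mod 8); ε(u)ε(v)=0·1, αω(v)=0·1, βω(u)=0·0; sum ≡ 0  ⇒  +1.
(-247, 19 / ℚ) ramifies at {13, 19}: a division algebra.

[13, 19]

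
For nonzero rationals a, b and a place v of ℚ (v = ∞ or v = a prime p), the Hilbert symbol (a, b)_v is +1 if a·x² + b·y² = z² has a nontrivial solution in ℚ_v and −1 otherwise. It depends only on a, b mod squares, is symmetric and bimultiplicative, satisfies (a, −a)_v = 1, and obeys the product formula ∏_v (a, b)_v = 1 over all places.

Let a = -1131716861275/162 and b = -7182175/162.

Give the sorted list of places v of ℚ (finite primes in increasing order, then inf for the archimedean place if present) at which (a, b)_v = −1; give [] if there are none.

(a, b) ≡ (-10933142, -11726) mod (ℚ^×)²; places V = {2, 3, 5, 7, 11, 13, 17, 23, 31, 41, ∞}.
(a,b)_5: α=2, u≡2; β=2, v≡4 (mod 5); (2|5)=-1, (4|5)=+1; sign (−1)^0·-1^2·+1^2 = +1.
(a,b)_7: α=2, u≡1; β=2, v≡5 (mod 7); (1|7)=+1, (5|7)=-1; sign (−1)^0·+1^2·-1^2 = +1.
(a,b)_17: α=1, u≡16; β=0, v≡4 (mod 17); (16|17)=+1, (4|17)=+1; sign (−1)^0·+1^0·+1^1 = +1.
(a,b)_31: α=1, u≡18; β=0, v≡13 (mod 31); (18|31)=+1, (13|31)=-1; sign (−1)^0·+1^0·-1^1 = -1.
(a,b)_23: α=1, u≡10; β=0, v≡12 (mod 23); (10|23)=-1, (12|23)=+1; sign (−1)^0·-1^0·+1^1 = +1.
(a,b)_13: α=2, u≡10; β=1, v≡2 (mod 13); (10|13)=+1, (2|13)=-1; sign (−1)^0·+1^1·-1^2 = +1.
(a,b)_41: α=1, u≡33; β=1, v≡32 (mod 41); (33|41)=+1, (32|41)=+1; sign (−1)^0·+1^1·+1^1 = +1.
(a,b)_11: α=1, u≡5; β=1, v≡3 (mod 11); (5|11)=+1, (3|11)=+1; sign (−1)^1·+1^1·+1^1 = -1.
(a,b)_2: α=-1, β=-1; u≡5, v≡1 (mod 8); ε(u)ε(v)=0·0, αω(v)=-1·0, βω(u)=-1·1; sum ≡ 1  ⇒  -1.
(a,b)_∞: sgn(-10933142)=−, sgn(-11726)=−, so -1.
(a,b)_3: α=-4, u≡1; β=-4, v≡1 (mod 3); (1|3)=+1, (1|3)=+1; sign (−1)^0·+1^-4·+1^-4 = +1.
(-10933142, -11726 / ℚ) ramifies at {2, 11, 31, ∞}: a division algebra.

[2, 11, 31, inf]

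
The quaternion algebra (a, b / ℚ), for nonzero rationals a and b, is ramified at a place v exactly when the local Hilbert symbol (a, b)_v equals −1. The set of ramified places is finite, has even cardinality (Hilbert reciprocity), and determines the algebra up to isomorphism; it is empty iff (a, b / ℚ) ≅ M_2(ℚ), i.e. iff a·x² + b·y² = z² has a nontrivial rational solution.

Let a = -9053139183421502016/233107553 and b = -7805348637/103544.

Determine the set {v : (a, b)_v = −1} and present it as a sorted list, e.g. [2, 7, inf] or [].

[17, 19, 29, inf]

(a, b) ≡ (-17, -23142) mod (ℚ^×)²; places V = {2, 3, 7, 17, 19, 23, 29, 41, 43, 53, ∞}.
(a,b)_7: α=-2, u≡1; β=-1, v≡5 (mod 7); (1|7)=+1, (5|7)=-1; sign (−1)^0·+1^-1·-1^-2 = +1.
(a,b)_∞: sgn(-17)=−, sgn(-23142)=−, so -1.
(a,b)_2: α=6, β=-3; u≡7, v≡5 (mod 8); ε(u)ε(v)=1·0, αω(v)=6·1, βω(u)=-3·0; sum ≡ 0  ⇒  +1.
(a,b)_19: α=2, u≡3; β=1, v≡17 (mod 19); (3|19)=-1, (17|19)=+1; sign (−1)^0·-1^1·+1^2 = -1.
(a,b)_17: α=-1, u≡9; β=0, v≡12 (mod 17); (9|17)=+1, (12|17)=-1; sign (−1)^0·+1^0·-1^-1 = -1.
(a,b)_43: α=0, u≡12; β=-2, v≡24 (mod 43); (12|43)=-1, (24|43)=+1; sign (−1)^0·-1^-2·+1^0 = +1.
(a,b)_3: α=10, u≡1; β=1, v≡2 (mod 3); (1|3)=+1, (2|3)=-1; sign (−1)^0·+1^1·-1^10 = +1.
(a,b)_23: α=-4, u≡3; β=0, v≡14 (mod 23); (3|23)=+1, (14|23)=-1; sign (−1)^0·+1^0·-1^-4 = +1.
(a,b)_53: α=4, u≡6; β=2, v≡27 (mod 53); (6|53)=+1, (27|53)=-1; sign (−1)^0·+1^2·-1^4 = +1.
(a,b)_29: α=2, u≡10; β=1, v≡21 (mod 29); (10|29)=-1, (21|29)=-1; sign (−1)^0·-1^1·-1^2 = -1.
(a,b)_41: α=0, u≡28; β=2, v≡18 (mod 41); (28|41)=-1, (18|41)=+1; sign (−1)^0·-1^2·+1^0 = +1.
|Ram(-17, -23142)| = 4, even; anisotropic at {17, 19, 29, ∞}.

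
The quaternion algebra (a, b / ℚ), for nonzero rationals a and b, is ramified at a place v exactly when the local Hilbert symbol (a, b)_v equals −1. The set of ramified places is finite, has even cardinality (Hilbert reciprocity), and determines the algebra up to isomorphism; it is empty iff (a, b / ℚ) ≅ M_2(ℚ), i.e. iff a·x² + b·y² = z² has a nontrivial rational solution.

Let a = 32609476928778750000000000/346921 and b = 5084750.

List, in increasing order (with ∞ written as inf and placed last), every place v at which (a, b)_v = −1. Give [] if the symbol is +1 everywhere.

[11, 13]

(a, b) ≡ (715, 110) mod (ℚ^×)²; places V = {2, 3, 5, 7, 11, 13, 19, 31, 43, ∞}.
(a,b)_3: α=2, u≡1; β=0, v≡2 (mod 3); (1|3)=+1, (2|3)=-1; sign (−1)^0·+1^0·-1^2 = +1.
(a,b)_43: α=4, u≡30; β=2, v≡41 (mod 43); (30|43)=-1, (41|43)=+1; sign (−1)^0·-1^2·+1^4 = +1.
(a,b)_5: α=13, u≡2; β=3, v≡3 (mod 5); (2|5)=-1, (3|5)=-1; sign (−1)^0·-1^3·-1^13 = +1.
(a,b)_2: α=10, β=1; u≡3, v≡7 (mod 8); ε(u)ε(v)=1·1, αω(v)=10·0, βω(u)=1·1; sum ≡ 0  ⇒  +1.
(a,b)_13: α=1, u≡4; β=0, v≡8 (mod 13); (4|13)=+1, (8|13)=-1; sign (−1)^0·+1^0·-1^1 = -1.
(a,b)_∞: sgn(715)=+, sgn(110)=+, so +1.
(a,b)_31: α=-2, u≡28; β=0, v≡6 (mod 31); (28|31)=+1, (6|31)=-1; sign (−1)^0·+1^0·-1^-2 = +1.
(a,b)_11: α=3, u≡10; β=1, v≡8 (mod 11); (10|11)=-1, (8|11)=-1; sign (−1)^1·-1^1·-1^3 = -1.
(a,b)_19: α=-2, u≡14; β=0, v≡8 (mod 19); (14|19)=-1, (8|19)=-1; sign (−1)^0·-1^0·-1^-2 = +1.
(a,b)_7: α=2, u≡1; β=0, v≡6 (mod 7); (1|7)=+1, (6|7)=-1; sign (−1)^0·+1^0·-1^2 = +1.
Ram(715, 110) = {11, 13}; no ℚ_11-point on the conic.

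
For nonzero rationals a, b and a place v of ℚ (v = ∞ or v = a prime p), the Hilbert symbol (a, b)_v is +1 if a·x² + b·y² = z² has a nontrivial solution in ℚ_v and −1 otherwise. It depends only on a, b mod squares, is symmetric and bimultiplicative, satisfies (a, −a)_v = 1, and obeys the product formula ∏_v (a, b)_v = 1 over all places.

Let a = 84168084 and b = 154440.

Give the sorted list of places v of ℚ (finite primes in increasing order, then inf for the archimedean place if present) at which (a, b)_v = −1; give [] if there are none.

Mod squares: a ≡ 21, b ≡ 4290. Check v ∈ {∞, 2, 3, 5, 7, 11, 13}.
v=∞: 21 > 0 and 4290 > 0  ⇒  (a,b)_∞ = +1.
v=5: a=5^0·(≡4), b=5^1·(≡3) mod 5; (4|5)=+1, (3|5)=-1; (−1)^{0·1·2}·(+1)^1·(-1)^0 = +1.
v=13: a=13^2·(≡6), b=13^1·(≡11) mod 13; (6|13)=-1, (11|13)=-1; (−1)^{2·1·6}·(-1)^1·(-1)^2 = -1.
v=2: v_2(a)=2, v_2(b)=3; units ≡ 5, 1 (mod 8); ε·ε+αω+βω = 0·0+2·0+3·1 ≡ 1  ⇒  (a,b)_2 = -1.
v=3: a=3^1·(≡1), b=3^3·(≡2) mod 3; (1|3)=+1, (2|3)=-1; (−1)^{1·3·1}·(+1)^3·(-1)^1 = +1.
v=7: a=7^3·(≡3), b=7^0·(≡6) mod 7; (3|7)=-1, (6|7)=-1; (−1)^{3·0·3}·(-1)^0·(-1)^3 = -1.
v=11: a=11^2·(≡8), b=11^1·(≡4) mod 11; (8|11)=-1, (4|11)=+1; (−1)^{2·1·5}·(-1)^1·(+1)^2 = -1.
Ram(21, 4290) = {2, 7, 11, 13}; no ℚ_2-point on the conic.

[2, 7, 11, 13]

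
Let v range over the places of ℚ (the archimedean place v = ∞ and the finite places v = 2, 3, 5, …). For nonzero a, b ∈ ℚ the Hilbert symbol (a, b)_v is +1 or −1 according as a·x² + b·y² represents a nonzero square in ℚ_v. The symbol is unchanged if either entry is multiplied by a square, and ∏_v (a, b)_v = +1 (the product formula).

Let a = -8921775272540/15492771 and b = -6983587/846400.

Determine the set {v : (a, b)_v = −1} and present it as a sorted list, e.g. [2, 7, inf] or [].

Mod squares: a ≡ -108965, b ≡ -43. Check v ∈ {∞, 2, 3, 5, 7, 13, 19, 23, 31, 37, 41, 43}.
v=31: a=31^1·(≡4), b=31^2·(≡7) mod 31; (4|31)=+1, (7|31)=+1; (−1)^{1·2·15}·(+1)^2·(+1)^1 = +1.
v=5: a=5^1·(≡2), b=5^-2·(≡3) mod 5; (2|5)=-1, (3|5)=-1; (−1)^{1·-2·2}·(-1)^-2·(-1)^1 = -1.
v=19: a=19^-1·(≡10), b=19^0·(≡13) mod 19; (10|19)=-1, (13|19)=-1; (−1)^{-1·0·9}·(-1)^0·(-1)^-1 = -1.
v=∞: -108965 < 0 and -43 < 0  ⇒  (a,b)_∞ = -1.
v=3: a=3^-2·(≡1), b=3^0·(≡2) mod 3; (1|3)=+1, (2|3)=-1; (−1)^{-2·0·1}·(+1)^0·(-1)^-2 = +1.
v=13: a=13^2·(≡10), b=13^2·(≡12) mod 13; (10|13)=+1, (12|13)=+1; (−1)^{2·2·6}·(+1)^2·(+1)^2 = +1.
v=7: a=7^-2·(≡1), b=7^0·(≡6) mod 7; (1|7)=+1, (6|7)=-1; (−1)^{-2·0·3}·(+1)^0·(-1)^-2 = +1.
v=23: a=23^0·(≡12), b=23^-2·(≡12) mod 23; (12|23)=+1, (12|23)=+1; (−1)^{0·-2·11}·(+1)^-2·(+1)^0 = +1.
v=2: v_2(a)=2, v_2(b)=-6; units ≡ 3, 5 (mod 8); ε·ε+αω+βω = 1·0+2·1+-6·1 ≡ 0  ⇒  (a,b)_2 = +1.
v=37: a=37^3·(≡18), b=37^0·(≡8) mod 37; (18|37)=-1, (8|37)=-1; (−1)^{3·0·18}·(-1)^0·(-1)^3 = -1.
v=43: a=43^-2·(≡36), b=43^1·(≡7) mod 43; (36|43)=+1, (7|43)=-1; (−1)^{-2·1·21}·(+1)^1·(-1)^-2 = +1.
v=41: a=41^2·(≡13), b=41^0·(≡4) mod 41; (13|41)=-1, (4|41)=+1; (−1)^{2·0·20}·(-1)^0·(+1)^2 = +1.
Ram(-108965, -43) = {5, 19, 37, ∞}; no ℚ_5-point on the conic.

[5, 19, 37, inf]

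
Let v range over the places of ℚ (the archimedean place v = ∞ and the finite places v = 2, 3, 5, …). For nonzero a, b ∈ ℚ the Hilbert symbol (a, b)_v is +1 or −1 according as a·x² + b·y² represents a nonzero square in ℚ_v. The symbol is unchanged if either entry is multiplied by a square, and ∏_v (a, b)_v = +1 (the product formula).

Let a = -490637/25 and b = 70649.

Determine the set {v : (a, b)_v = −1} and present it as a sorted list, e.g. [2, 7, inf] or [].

[17, 31]

Mod squares: a ≡ -10013, b ≡ 70649. Check v ∈ {∞, 2, 5, 7, 17, 19, 31, 43, 53}.
v=17: a=17^1·(≡7), b=17^0·(≡14) mod 17; (7|17)=-1, (14|17)=-1; (−1)^{1·0·8}·(-1)^0·(-1)^1 = -1.
v=5: a=5^-2·(≡3), b=5^0·(≡4) mod 5; (3|5)=-1, (4|5)=+1; (−1)^{-2·0·2}·(-1)^0·(+1)^-2 = +1.
v=43: a=43^0·(≡41), b=43^1·(≡9) mod 43; (41|43)=+1, (9|43)=+1; (−1)^{0·1·21}·(+1)^1·(+1)^0 = +1.
v=7: a=7^2·(≡1), b=7^0·(≡5) mod 7; (1|7)=+1, (5|7)=-1; (−1)^{2·0·3}·(+1)^0·(-1)^2 = +1.
v=∞: -10013 < 0 and 70649 > 0  ⇒  (a,b)_∞ = +1.
v=53: a=53^0·(≡46), b=53^1·(≡8) mod 53; (46|53)=+1, (8|53)=-1; (−1)^{0·1·26}·(+1)^1·(-1)^0 = +1.
v=2: v_2(a)=0, v_2(b)=0; units ≡ 3, 1 (mod 8); ε·ε+αω+βω = 1·0+0·0+0·1 ≡ 0  ⇒  (a,b)_2 = +1.
v=31: a=31^1·(≡8), b=31^1·(≡16) mod 31; (8|31)=+1, (16|31)=+1; (−1)^{1·1·15}·(+1)^1·(+1)^1 = -1.
v=19: a=19^1·(≡6), b=19^0·(≡7) mod 19; (6|19)=+1, (7|19)=+1; (−1)^{1·0·9}·(+1)^0·(+1)^1 = +1.
(-10013, 70649 / ℚ) ramifies at {17, 31}: a division algebra.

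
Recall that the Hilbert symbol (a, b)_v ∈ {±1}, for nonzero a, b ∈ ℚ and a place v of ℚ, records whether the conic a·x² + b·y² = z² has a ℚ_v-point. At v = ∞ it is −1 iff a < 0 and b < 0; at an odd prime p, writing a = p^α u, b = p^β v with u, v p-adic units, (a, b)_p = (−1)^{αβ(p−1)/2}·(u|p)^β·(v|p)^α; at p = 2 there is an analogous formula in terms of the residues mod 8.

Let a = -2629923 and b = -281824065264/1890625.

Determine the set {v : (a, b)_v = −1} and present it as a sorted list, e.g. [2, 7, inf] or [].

[17, 19, 43, inf]

(a, b) ≡ (-2629923, -1479) mod (ℚ^×)²; places V = {2, 3, 5, 7, 11, 17, 19, 29, 37, 43, ∞}.
(a,b)_5: α=0, u≡2; β=-6, v≡1 (mod 5); (2|5)=-1, (1|5)=+1; sign (−1)^0·-1^-6·+1^0 = +1.
(a,b)_43: α=1, u≡28; β=0, v≡26 (mod 43); (28|43)=-1, (26|43)=-1; sign (−1)^0·-1^0·-1^1 = -1.
(a,b)_3: α=1, u≡1; β=1, v≡2 (mod 3); (1|3)=+1, (2|3)=-1; sign (−1)^1·+1^1·-1^1 = +1.
(a,b)_7: α=0, u≡5; β=2, v≡3 (mod 7); (5|7)=-1, (3|7)=-1; sign (−1)^0·-1^2·-1^0 = +1.
(a,b)_19: α=1, u≡17; β=0, v≡10 (mod 19); (17|19)=+1, (10|19)=-1; sign (−1)^0·+1^0·-1^1 = -1.
(a,b)_∞: sgn(-2629923)=−, sgn(-1479)=−, so -1.
(a,b)_29: α=1, u≡25; β=3, v≡7 (mod 29); (25|29)=+1, (7|29)=+1; sign (−1)^0·+1^3·+1^1 = +1.
(a,b)_11: α=0, u≡1; β=-2, v≡10 (mod 11); (1|11)=+1, (10|11)=-1; sign (−1)^0·+1^-2·-1^0 = +1.
(a,b)_37: α=1, u≡35; β=0, v≡28 (mod 37); (35|37)=-1, (28|37)=+1; sign (−1)^0·-1^0·+1^1 = +1.
(a,b)_2: α=0, β=4; u≡5, v≡1 (mod 8); ε(u)ε(v)=0·0, αω(v)=0·0, βω(u)=4·1; sum ≡ 0  ⇒  +1.
(a,b)_17: α=0, u≡11; β=3, v≡9 (mod 17); (11|17)=-1, (9|17)=+1; sign (−1)^0·-1^3·+1^0 = -1.
(-2629923, -1479 / ℚ) ramifies at {17, 19, 43, ∞}: a division algebra.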